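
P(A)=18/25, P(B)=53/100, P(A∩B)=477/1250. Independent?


P(A)×P(B) = 477/1250
P(A∩B) = 477/1250
Equal ✓ → Independent

Yes, independent


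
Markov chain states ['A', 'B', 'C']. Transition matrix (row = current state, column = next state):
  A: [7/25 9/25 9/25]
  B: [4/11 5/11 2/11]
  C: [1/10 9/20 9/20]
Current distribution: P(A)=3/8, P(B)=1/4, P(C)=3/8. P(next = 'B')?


P(next=B) = Σᵢ P(now=i)×P(i→B)
= 3/8×9/25 + 1/4×5/11 + 3/8×9/20
= 27/200 + 5/44 + 27/160 = 3673/8800

P = 3673/8800 ≈ 0.4174


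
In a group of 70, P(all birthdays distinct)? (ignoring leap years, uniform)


P(all different) = Π(365-i)/365 for i=0..69
= (365/365)×(364/365)×...×(296/365)
= 0.000840

P ≈ 0.0008 ≈ 0.08%


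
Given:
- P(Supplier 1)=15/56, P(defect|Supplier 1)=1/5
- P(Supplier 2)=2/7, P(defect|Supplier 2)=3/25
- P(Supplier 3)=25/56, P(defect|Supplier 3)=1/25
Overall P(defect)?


P(B) = Σ P(B|Aᵢ)×P(Aᵢ)
  1/5×15/56 = 3/56
  3/25×2/7 = 6/175
  1/25×25/56 = 1/56
Sum = 37/350

P(defect) = 37/350 ≈ 10.57%


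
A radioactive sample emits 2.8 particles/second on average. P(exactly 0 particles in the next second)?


Poisson(λ=2.8): P(X=0) = e^(-λ)×λ^k/k!
= e^(-2.8) × 2.8^0 / 0!
≈ 0.06081006263 × 1 / 1 ≈ 0.060810

P(X=0) ≈ 0.060810 ≈ 6.08%


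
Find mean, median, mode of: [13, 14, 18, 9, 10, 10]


Sorted: [9, 10, 10, 13, 14, 18]
Mean = 74/6 = 37/3
Median = 23/2
Freq: {13: 1, 14: 1, 18: 1, 9: 1, 10: 2}
Mode: [10]

Mean=37/3, Median=23/2, Mode=10


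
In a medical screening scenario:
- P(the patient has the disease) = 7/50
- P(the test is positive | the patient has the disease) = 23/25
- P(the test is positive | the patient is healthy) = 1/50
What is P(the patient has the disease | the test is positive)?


Using Bayes' theorem:
P(A|B) = P(B|A)·P(A) / P(B)

P(the test is positive) = 23/25 × 7/50 + 1/50 × 43/50
= 161/1250 + 43/2500 = 73/500

P(the patient has the disease|the test is positive) = (161/1250) / (73/500) = 322/365

P(the patient has the disease|the test is positive) = 322/365 ≈ 88.22%


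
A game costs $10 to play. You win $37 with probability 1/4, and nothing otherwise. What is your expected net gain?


E[gain] = (37-10)×1/4 + (-10)×3/4
= 27/4 - 15/2 = -3/4

Expected net gain = $-3/4 ≈ $-0.75


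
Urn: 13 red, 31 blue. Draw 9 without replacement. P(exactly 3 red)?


Hypergeometric: C(13,3)×C(31,6)/C(44,9)
= 286×736281/708930508 = 736281/2478778

P(X=3) = 736281/2478778 ≈ 29.70%


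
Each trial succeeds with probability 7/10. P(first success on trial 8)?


Geometric: P(X=8) = (1-p)^(k-1)×p = (3/10)^7×7/10 = 15309/100000000

P(X=8) = 15309/100000000 ≈ 0.02%


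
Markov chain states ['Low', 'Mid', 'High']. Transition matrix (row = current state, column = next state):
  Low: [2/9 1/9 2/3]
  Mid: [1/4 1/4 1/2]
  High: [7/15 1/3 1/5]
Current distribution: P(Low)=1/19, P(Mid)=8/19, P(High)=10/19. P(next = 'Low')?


P(next=Low) = Σᵢ P(now=i)×P(i→Low)
= 1/19×2/9 + 8/19×1/4 + 10/19×7/15
= 2/171 + 2/19 + 14/57 = 62/171

P = 62/171 ≈ 0.3626


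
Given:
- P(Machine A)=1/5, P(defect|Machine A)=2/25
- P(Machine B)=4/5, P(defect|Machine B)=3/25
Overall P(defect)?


P(B) = Σ P(B|Aᵢ)×P(Aᵢ)
  2/25×1/5 = 2/125
  3/25×4/5 = 12/125
Sum = 14/125

P(defect) = 14/125 ≈ 11.20%


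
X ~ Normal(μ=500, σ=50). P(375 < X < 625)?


z₁=(375-500)/50=-2.5, z₂=(625-500)/50=2.5
P = Φ(2.5) - Φ(-2.5) = 0.993790 - 0.006210 = 0.987580 ≈ 0.9876

P(375 < X < 625) ≈ 0.9876


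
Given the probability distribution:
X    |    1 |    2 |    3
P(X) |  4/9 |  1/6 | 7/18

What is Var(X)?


E[X] = 35/18
E[X²] = 83/18
Var(X) = E[X²] - (E[X])² = 83/18 - 1225/324 = 269/324

Var(X) = 269/324 ≈ 0.8302


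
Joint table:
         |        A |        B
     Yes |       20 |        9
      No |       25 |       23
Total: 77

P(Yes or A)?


P(Yes∨A) = P(Yes) + P(A) - P(Yes∧A)
= (29 + 45 - 20)/77 = 54/77

P = 54/77 ≈ 70.13%


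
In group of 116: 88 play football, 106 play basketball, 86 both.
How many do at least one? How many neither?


|A∪B| = 88+106-86 = 108
Neither = 116-108 = 8

At least one: 108; Neither: 8


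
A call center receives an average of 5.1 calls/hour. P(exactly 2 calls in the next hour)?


Poisson(λ=5.1): P(X=2) = e^(-λ)×λ^k/k!
= e^(-5.1) × 5.1^2 / 2!
≈ 0.006096746566 × 26.01 / 2 ≈ 0.079288

P(X=2) ≈ 0.079288 ≈ 7.93%


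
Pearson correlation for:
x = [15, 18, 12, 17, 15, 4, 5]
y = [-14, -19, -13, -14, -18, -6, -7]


n=7, Σx=86, Σy=-91, Σxy=-1275, Σx²=1248, Σy²=1331
r = (7×(-1275) - 86×(-91))/√((7×1248 - 86²)(7×1331 - (-91)²))
= -1099/√(1340×1036) = -1099/√1388240 ≈ -1099/1178.2360 ≈ -0.9328

r ≈ -0.9328


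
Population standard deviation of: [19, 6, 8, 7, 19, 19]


Mean = 78/6 = 13
  (19-13)²=36
  (6-13)²=49
  (8-13)²=25
  (7-13)²=36
  (19-13)²=36
  (19-13)²=36
Σ(x-μ)² = 218
σ² = 218/6 = 109/3

σ = √(109/3) ≈ 6.0277


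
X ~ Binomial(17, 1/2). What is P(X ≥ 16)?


P(X ≥ 16) = Σ P(X=i) for i=16..17
P(X=16) = 17/131072
P(X=17) = 1/131072
Sum = 9/65536

P(X ≥ 16) = 9/65536 ≈ 0.01%


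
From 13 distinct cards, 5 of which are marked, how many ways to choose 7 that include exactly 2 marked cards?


Choose 2 of the 5 marked cards and 5 of the other 8 cards:
C(5,2)×C(8,5) = 10×56 = 560

560


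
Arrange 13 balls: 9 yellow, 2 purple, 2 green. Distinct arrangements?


13!/(9!×2!×2!) = 4290

4290


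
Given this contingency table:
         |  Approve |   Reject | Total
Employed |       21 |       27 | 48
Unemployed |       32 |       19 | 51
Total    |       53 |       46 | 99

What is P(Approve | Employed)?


P(Approve | Employed) = 21/(21+27) = 21/48 = 7/16

P(Approve|Employed) = 7/16 ≈ 43.75%


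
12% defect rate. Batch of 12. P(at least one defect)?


P(all good) = (22/25)^12 = 12855002631049216/59604644775390625
P(≥1 defect) = 46749642144341409/59604644775390625

P = 46749642144341409/59604644775390625 ≈ 78.43%


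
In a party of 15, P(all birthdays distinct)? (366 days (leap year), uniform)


P(all different) = Π(366-i)/366 for i=0..14
= (366/366)×(365/366)×...×(352/366)
= 0.747702

P ≈ 0.7477 ≈ 74.77%


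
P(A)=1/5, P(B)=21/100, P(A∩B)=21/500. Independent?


P(A)×P(B) = 21/500
P(A∩B) = 21/500
Equal ✓ → Independent

Yes, independent


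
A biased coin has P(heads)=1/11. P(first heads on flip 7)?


Geometric: P(X=7) = (1-p)^(k-1)×p = (10/11)^6×1/11 = 1000000/19487171

P(X=7) = 1000000/19487171 ≈ 5.13%


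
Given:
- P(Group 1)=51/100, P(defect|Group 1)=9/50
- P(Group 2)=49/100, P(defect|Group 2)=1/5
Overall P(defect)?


P(B) = Σ P(B|Aᵢ)×P(Aᵢ)
  9/50×51/100 = 459/5000
  1/5×49/100 = 49/500
Sum = 949/5000

P(defect) = 949/5000 ≈ 18.98%


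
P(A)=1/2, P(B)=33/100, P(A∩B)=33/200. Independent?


P(A)×P(B) = 33/200
P(A∩B) = 33/200
Equal ✓ → Independent

Yes, independent


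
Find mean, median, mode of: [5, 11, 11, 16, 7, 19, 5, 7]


Sorted: [5, 5, 7, 7, 11, 11, 16, 19]
Mean = 81/8
Median = 9
Freq: {5: 2, 11: 2, 16: 1, 7: 2, 19: 1}
Mode: [5, 7, 11]

Mean=81/8, Median=9, Mode=[5, 7, 11]


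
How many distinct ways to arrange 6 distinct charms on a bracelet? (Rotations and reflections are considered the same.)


Free circular arrangements: rotations and reflections both identified.
(n-1)!/2 = 5!/2 = 120/2 = 60

60


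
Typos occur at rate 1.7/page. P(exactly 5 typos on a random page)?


Poisson(λ=1.7): P(X=5) = e^(-λ)×λ^k/k!
= e^(-1.7) × 1.7^5 / 5!
≈ 0.1826835241 × 14.19857 / 120 ≈ 0.021615

P(X=5) ≈ 0.021615 ≈ 2.16%


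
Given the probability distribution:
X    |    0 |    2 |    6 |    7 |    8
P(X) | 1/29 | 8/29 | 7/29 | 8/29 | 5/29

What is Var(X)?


E[X] = 154/29
E[X²] = 996/29
Var(X) = E[X²] - (E[X])² = 996/29 - 23716/841 = 5168/841

Var(X) = 5168/841 ≈ 6.1451


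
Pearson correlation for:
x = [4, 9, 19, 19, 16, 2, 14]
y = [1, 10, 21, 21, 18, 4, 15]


n=7, Σx=83, Σy=90, Σxy=1398, Σx²=1275, Σy²=1548
r = (7×1398 - 83×90)/√((7×1275 - 83²)(7×1548 - 90²))
= 2316/√(2036×2736) = 2316/√5570496 ≈ 2316/2360.1898 ≈ 0.9813

r ≈ 0.9813


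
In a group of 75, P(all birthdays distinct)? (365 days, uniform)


P(all different) = Π(365-i)/365 for i=0..74
= (365/365)×(364/365)×...×(291/365)
= 0.000280

P ≈ 0.0003 ≈ 0.03%


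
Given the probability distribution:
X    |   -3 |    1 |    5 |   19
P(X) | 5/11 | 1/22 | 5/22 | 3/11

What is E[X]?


E[X] = Σ x·P(X=x)
= (-3)×(5/11) + (1)×(1/22) + (5)×(5/22) + (19)×(3/11)
= 5

E[X] = 5


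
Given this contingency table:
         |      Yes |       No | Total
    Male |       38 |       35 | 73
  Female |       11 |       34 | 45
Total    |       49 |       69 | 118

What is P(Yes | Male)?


P(Yes | Male) = 38/(38+35) = 38/73

P(Yes|Male) = 38/73 ≈ 52.05%


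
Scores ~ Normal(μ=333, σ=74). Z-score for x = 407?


z = (x - μ)/σ = (407 - 333)/74 = 1.0

z = 1.0


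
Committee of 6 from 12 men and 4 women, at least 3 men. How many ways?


Count by #men:
  3M,3W: C(12,3)×C(4,3)=880
  4M,2W: C(12,4)×C(4,2)=2970
  5M,1W: C(12,5)×C(4,1)=3168
  6M,0W: C(12,6)×C(4,0)=924
Total = 7942

7942


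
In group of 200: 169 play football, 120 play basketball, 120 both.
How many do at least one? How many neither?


|A∪B| = 169+120-120 = 169
Neither = 200-169 = 31

At least one: 169; Neither: 31


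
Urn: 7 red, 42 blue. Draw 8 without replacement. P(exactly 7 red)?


Hypergeometric: C(7,7)×C(42,1)/C(49,8)
= 1×42/450978066 = 1/10737573

P(X=7) = 1/10737573 ≈ 0.00%


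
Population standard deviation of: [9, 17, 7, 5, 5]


Mean = 43/5
  (9-43/5)²=4/25
  (17-43/5)²=1764/25
  (7-43/5)²=64/25
  (5-43/5)²=324/25
  (5-43/5)²=324/25
Σ(x-μ)² = 496/5
σ² = (496/5)/5 = 496/25

σ = √(496/25) ≈ 4.4542


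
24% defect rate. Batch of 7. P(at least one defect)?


P(all good) = (19/25)^7 = 893871739/6103515625
P(≥1 defect) = 5209643886/6103515625

P = 5209643886/6103515625 ≈ 85.35%


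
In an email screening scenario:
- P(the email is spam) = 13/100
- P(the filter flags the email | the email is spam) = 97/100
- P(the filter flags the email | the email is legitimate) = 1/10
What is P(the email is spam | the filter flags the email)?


Using Bayes' theorem:
P(A|B) = P(B|A)·P(A) / P(B)

P(the filter flags the email) = 97/100 × 13/100 + 1/10 × 87/100
= 1261/10000 + 87/1000 = 2131/10000

P(the email is spam|the filter flags the email) = (1261/10000) / (2131/10000) = 1261/2131

P(the email is spam|the filter flags the email) = 1261/2131 ≈ 59.17%


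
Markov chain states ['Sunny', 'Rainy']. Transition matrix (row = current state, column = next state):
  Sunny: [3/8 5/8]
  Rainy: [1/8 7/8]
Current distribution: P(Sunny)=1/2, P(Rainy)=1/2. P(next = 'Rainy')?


P(next=Rainy) = Σᵢ P(now=i)×P(i→Rainy)
= 1/2×5/8 + 1/2×7/8
= 5/16 + 7/16 = 3/4

P = 3/4 ≈ 0.7500


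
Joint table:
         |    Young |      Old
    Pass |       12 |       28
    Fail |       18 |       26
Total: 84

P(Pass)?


P(Pass) = (12+28)/84 = 40/84 = 10/21

P(Pass) = 10/21 ≈ 47.62%


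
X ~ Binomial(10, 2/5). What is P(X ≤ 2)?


P(X ≤ 2) = Σ P(X=i) for i=0..2
P(X=0) = 59049/9765625
P(X=1) = 78732/1953125
P(X=2) = 236196/1953125
Sum = 1633689/9765625

P(X ≤ 2) = 1633689/9765625 ≈ 16.73%


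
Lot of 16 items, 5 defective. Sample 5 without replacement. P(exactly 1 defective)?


Hypergeometric: C(5,1)×C(11,4)/C(16,5)
= 5×330/4368 = 275/728

P(X=1) = 275/728 ≈ 37.77%


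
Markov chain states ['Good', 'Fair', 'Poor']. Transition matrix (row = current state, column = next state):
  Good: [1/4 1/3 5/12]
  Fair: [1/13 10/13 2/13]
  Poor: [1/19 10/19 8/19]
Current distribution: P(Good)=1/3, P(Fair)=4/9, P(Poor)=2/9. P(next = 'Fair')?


P(next=Fair) = Σᵢ P(now=i)×P(i→Fair)
= 1/3×1/3 + 4/9×10/13 + 2/9×10/19
= 1/9 + 40/117 + 20/171 = 1267/2223

P = 1267/2223 ≈ 0.5700


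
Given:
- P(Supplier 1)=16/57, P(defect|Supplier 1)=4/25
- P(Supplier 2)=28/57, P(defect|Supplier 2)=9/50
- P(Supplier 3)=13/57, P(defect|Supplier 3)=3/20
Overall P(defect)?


P(B) = Σ P(B|Aᵢ)×P(Aᵢ)
  4/25×16/57 = 64/1425
  9/50×28/57 = 42/475
  3/20×13/57 = 13/380
Sum = 191/1140

P(defect) = 191/1140 ≈ 16.75%


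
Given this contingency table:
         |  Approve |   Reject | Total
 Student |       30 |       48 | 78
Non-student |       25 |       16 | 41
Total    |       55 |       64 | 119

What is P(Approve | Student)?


P(Approve | Student) = 30/(30+48) = 30/78 = 5/13

P(Approve|Student) = 5/13 ≈ 38.46%


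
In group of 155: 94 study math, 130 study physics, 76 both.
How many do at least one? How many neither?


|A∪B| = 94+130-76 = 148
Neither = 155-148 = 7

At least one: 148; Neither: 7


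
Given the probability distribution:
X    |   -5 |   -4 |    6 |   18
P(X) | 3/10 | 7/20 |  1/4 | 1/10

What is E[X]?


E[X] = Σ x·P(X=x)
= (-5)×(3/10) + (-4)×(7/20) + (6)×(1/4) + (18)×(1/10)
= 2/5

E[X] = 2/5


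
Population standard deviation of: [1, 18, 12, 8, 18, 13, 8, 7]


Mean = 85/8
  (1-85/8)²=5929/64
  (18-85/8)²=3481/64
  (12-85/8)²=121/64
  (8-85/8)²=441/64
  (18-85/8)²=3481/64
  (13-85/8)²=361/64
  (8-85/8)²=441/64
  (7-85/8)²=841/64
Σ(x-μ)² = 1887/8
σ² = (1887/8)/8 = 1887/64

σ = √(1887/64) ≈ 5.4300


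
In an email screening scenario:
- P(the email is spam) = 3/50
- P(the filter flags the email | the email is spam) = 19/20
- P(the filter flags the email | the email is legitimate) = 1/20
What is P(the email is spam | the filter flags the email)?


Using Bayes' theorem:
P(A|B) = P(B|A)·P(A) / P(B)

P(the filter flags the email) = 19/20 × 3/50 + 1/20 × 47/50
= 57/1000 + 47/1000 = 13/125

P(the email is spam|the filter flags the email) = (57/1000) / (13/125) = 57/104

P(the email is spam|the filter flags the email) = 57/104 ≈ 54.81%


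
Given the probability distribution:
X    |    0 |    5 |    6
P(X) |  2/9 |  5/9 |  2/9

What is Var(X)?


E[X] = 37/9
E[X²] = 197/9
Var(X) = E[X²] - (E[X])² = 197/9 - 1369/81 = 404/81

Var(X) = 404/81 ≈ 4.9877


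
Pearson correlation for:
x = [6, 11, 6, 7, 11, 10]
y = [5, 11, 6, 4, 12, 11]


n=6, Σx=51, Σy=49, Σxy=457, Σx²=463, Σy²=463
r = (6×457 - 51×49)/√((6×463 - 51²)(6×463 - 49²))
= 243/√(177×377) = 243/√66729 ≈ 243/258.3196 ≈ 0.9407

r ≈ 0.9407


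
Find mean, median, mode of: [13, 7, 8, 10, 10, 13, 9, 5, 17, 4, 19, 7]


Sorted: [4, 5, 7, 7, 8, 9, 10, 10, 13, 13, 17, 19]
Mean = 122/12 = 61/6
Median = 19/2
Freq: {13: 2, 7: 2, 8: 1, 10: 2, 9: 1, 5: 1, 17: 1, 4: 1, 19: 1}
Mode: [7, 10, 13]

Mean=61/6, Median=19/2, Mode=[7, 10, 13]


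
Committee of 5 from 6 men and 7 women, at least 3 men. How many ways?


Count by #men:
  3M,2W: C(6,3)×C(7,2)=420
  4M,1W: C(6,4)×C(7,1)=105
  5M,0W: C(6,5)×C(7,0)=6
Total = 531

531


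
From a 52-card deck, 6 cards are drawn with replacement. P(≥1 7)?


P(not a 7) = 48/52 = 12/13
P(none in 6 draws) = (12/13)^6 = 2985984/4826809
P(≥1 7) = 1 - 2985984/4826809 = 1840825/4826809

P = 1840825/4826809 ≈ 38.14%


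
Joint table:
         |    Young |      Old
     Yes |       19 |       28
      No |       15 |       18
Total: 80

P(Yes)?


P(Yes) = (19+28)/80 = 47/80

P(Yes) = 47/80 ≈ 58.75%


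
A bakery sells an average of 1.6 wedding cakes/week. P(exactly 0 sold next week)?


Poisson(λ=1.6): P(X=0) = e^(-λ)×λ^k/k!
= e^(-1.6) × 1.6^0 / 0!
≈ 0.201896518 × 1 / 1 ≈ 0.201897

P(X=0) ≈ 0.201897 ≈ 20.19%


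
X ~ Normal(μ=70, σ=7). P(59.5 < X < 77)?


z₁=(59.5-70)/7=-1.5, z₂=(77-70)/7=1.0
P = Φ(1.0) - Φ(-1.5) = 0.841345 - 0.066807 = 0.774538 ≈ 0.7745

P(59.5 < X < 77) ≈ 0.7745


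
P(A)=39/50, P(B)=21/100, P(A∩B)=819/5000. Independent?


P(A)×P(B) = 819/5000
P(A∩B) = 819/5000
Equal ✓ → Independent

Yes, independent


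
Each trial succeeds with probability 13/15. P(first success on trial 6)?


Geometric: P(X=6) = (1-p)^(k-1)×p = (2/15)^5×13/15 = 416/11390625

P(X=6) = 416/11390625 ≈ 0.00%


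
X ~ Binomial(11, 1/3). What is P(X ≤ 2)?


P(X ≤ 2) = Σ P(X=i) for i=0..2
P(X=0) = 2048/177147
P(X=1) = 11264/177147
P(X=2) = 28160/177147
Sum = 512/2187

P(X ≤ 2) = 512/2187 ≈ 23.41%


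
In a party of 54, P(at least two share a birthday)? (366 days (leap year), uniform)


P(all different) = Π(366-i)/366 for i=0..53
= 0.016316
P(match) = 1 - 0.016316 = 0.983684

P ≈ 0.9837 ≈ 98.37%


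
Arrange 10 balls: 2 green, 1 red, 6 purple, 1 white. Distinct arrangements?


10!/(2!×1!×6!×1!) = 2520

2520


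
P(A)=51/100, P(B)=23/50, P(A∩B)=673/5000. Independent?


P(A)×P(B) = 1173/5000
P(A∩B) = 673/5000
Not equal → NOT independent

No, not independent


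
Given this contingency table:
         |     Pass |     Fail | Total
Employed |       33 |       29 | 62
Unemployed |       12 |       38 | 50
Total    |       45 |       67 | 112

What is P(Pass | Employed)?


P(Pass | Employed) = 33/(33+29) = 33/62

P(Pass|Employed) = 33/62 ≈ 53.23%


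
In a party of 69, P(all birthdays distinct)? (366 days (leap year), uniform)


P(all different) = Π(366-i)/366 for i=0..68
= (366/366)×(365/366)×...×(298/366)
= 0.001057

P ≈ 0.0011 ≈ 0.11%


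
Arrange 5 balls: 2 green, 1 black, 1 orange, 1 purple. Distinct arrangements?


5!/(2!×1!×1!×1!) = 60

60


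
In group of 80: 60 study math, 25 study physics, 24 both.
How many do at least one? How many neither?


|A∪B| = 60+25-24 = 61
Neither = 80-61 = 19

At least one: 61; Neither: 19


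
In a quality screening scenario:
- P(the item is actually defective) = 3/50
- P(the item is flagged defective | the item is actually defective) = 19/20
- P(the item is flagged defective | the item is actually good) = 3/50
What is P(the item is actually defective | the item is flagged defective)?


Using Bayes' theorem:
P(A|B) = P(B|A)·P(A) / P(B)

P(the item is flagged defective) = 19/20 × 3/50 + 3/50 × 47/50
= 57/1000 + 141/2500 = 567/5000

P(the item is actually defective|the item is flagged defective) = (57/1000) / (567/5000) = 95/189

P(the item is actually defective|the item is flagged defective) = 95/189 ≈ 50.26%


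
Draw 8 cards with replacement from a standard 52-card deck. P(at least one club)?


P(not a club) = 39/52 = 3/4
P(none in 8 draws) = (3/4)^8 = 6561/65536
P(≥1 club) = 1 - 6561/65536 = 58975/65536

P = 58975/65536 ≈ 89.99%


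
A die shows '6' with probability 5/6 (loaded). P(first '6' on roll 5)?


Geometric: P(X=5) = (1-p)^(k-1)×p = (1/6)^4×5/6 = 5/7776

P(X=5) = 5/7776 ≈ 0.06%


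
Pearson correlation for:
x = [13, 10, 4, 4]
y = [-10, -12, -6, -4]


n=4, Σx=31, Σy=-32, Σxy=-290, Σx²=301, Σy²=296
r = (4×(-290) - 31×(-32))/√((4×301 - 31²)(4×296 - (-32)²))
= -168/√(243×160) = -168/√38880 ≈ -168/197.1801 ≈ -0.8520

r ≈ -0.8520


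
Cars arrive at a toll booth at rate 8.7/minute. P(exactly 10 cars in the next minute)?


Poisson(λ=8.7): P(X=10) = e^(-λ)×λ^k/k!
= e^(-8.7) × 8.7^10 / 10!
≈ 0.000166585811 × 2484234141.91 / 3628800 ≈ 0.114043

P(X=10) ≈ 0.114043 ≈ 11.40%


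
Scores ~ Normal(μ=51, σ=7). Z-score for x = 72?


z = (x - μ)/σ = (72 - 51)/7 = 3.0

z = 3.0


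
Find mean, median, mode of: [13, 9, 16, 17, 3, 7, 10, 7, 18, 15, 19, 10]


Sorted: [3, 7, 7, 9, 10, 10, 13, 15, 16, 17, 18, 19]
Mean = 144/12 = 12
Median = 23/2
Freq: {13: 1, 9: 1, 16: 1, 17: 1, 3: 1, 7: 2, 10: 2, 18: 1, 15: 1, 19: 1}
Mode: [7, 10]

Mean=12, Median=23/2, Mode=[7, 10]


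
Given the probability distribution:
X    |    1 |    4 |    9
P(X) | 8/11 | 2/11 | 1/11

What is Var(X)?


E[X] = 25/11
E[X²] = 11
Var(X) = E[X²] - (E[X])² = 11 - 625/121 = 706/121

Var(X) = 706/121 ≈ 5.8347


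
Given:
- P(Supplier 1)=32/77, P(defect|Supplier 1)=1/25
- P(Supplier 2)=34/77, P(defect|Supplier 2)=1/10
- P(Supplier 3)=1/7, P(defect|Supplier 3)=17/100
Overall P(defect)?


P(B) = Σ P(B|Aᵢ)×P(Aᵢ)
  1/25×32/77 = 32/1925
  1/10×34/77 = 17/385
  17/100×1/7 = 17/700
Sum = 131/1540

P(defect) = 131/1540 ≈ 8.51%


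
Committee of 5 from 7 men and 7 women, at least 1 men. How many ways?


Count by #men:
  1M,4W: C(7,1)×C(7,4)=245
  2M,3W: C(7,2)×C(7,3)=735
  3M,2W: C(7,3)×C(7,2)=735
  4M,1W: C(7,4)×C(7,1)=245
  5M,0W: C(7,5)×C(7,0)=21
Total = 1981

1981


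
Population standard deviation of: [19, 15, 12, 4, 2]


Mean = 52/5
  (19-52/5)²=1849/25
  (15-52/5)²=529/25
  (12-52/5)²=64/25
  (4-52/5)²=1024/25
  (2-52/5)²=1764/25
Σ(x-μ)² = 1046/5
σ² = (1046/5)/5 = 1046/25

σ = √(1046/25) ≈ 6.4684


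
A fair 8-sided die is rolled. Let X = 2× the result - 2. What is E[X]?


E[die] = (1+8)/2 = 9/2
E[X] = 2×9/2 - 2 = 7

E[X] = 7


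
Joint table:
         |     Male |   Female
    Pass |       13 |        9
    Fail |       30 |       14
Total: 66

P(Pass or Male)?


P(Pass∨Male) = P(Pass) + P(Male) - P(Pass∧Male)
= (22 + 43 - 13)/66 = 52/66 = 26/33

P = 26/33 ≈ 78.79%


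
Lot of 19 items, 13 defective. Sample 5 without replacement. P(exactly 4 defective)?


Hypergeometric: C(13,4)×C(6,1)/C(19,5)
= 715×6/11628 = 715/1938

P(X=4) = 715/1938 ≈ 36.89%


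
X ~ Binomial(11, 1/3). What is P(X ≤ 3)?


P(X ≤ 3) = Σ P(X=i) for i=0..3
P(X=0) = 2048/177147
P(X=1) = 11264/177147
P(X=2) = 28160/177147
P(X=3) = 14080/59049
Sum = 27904/59049

P(X ≤ 3) = 27904/59049 ≈ 47.26%


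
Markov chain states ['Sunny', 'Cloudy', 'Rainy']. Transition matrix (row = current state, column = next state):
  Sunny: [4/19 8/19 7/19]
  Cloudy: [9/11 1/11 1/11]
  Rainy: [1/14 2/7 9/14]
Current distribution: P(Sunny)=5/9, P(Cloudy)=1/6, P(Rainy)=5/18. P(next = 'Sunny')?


P(next=Sunny) = Σᵢ P(now=i)×P(i→Sunny)
= 5/9×4/19 + 1/6×9/11 + 5/18×1/14
= 20/171 + 3/22 + 5/252 = 14387/52668

P = 14387/52668 ≈ 0.2732


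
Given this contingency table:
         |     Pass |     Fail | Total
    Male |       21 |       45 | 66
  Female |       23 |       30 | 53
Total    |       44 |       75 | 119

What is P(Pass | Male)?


P(Pass | Male) = 21/(21+45) = 21/66 = 7/22

P(Pass|Male) = 7/22 ≈ 31.82%


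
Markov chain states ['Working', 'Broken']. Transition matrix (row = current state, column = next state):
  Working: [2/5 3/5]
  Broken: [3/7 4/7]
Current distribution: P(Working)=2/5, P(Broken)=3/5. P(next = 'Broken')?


P(next=Broken) = Σᵢ P(now=i)×P(i→Broken)
= 2/5×3/5 + 3/5×4/7
= 6/25 + 12/35 = 102/175

P = 102/175 ≈ 0.5829


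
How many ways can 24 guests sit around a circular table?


Circular arrangements of 24 distinct objects: fix one position to break rotational symmetry.
(n-1)! = 23! = 25852016738884976640000

25852016738884976640000


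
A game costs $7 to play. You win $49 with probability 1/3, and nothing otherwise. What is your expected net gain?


E[gain] = (49-7)×1/3 + (-7)×2/3
= 14 - 14/3 = 28/3

Expected net gain = $28/3 ≈ $9.33


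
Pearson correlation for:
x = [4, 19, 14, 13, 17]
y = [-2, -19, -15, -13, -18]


n=5, Σx=67, Σy=-67, Σxy=-1054, Σx²=1031, Σy²=1083
r = (5×(-1054) - 67×(-67))/√((5×1031 - 67²)(5×1083 - (-67)²))
= -781/√(666×926) = -781/√616716 ≈ -781/785.3127 ≈ -0.9945

r ≈ -0.9945


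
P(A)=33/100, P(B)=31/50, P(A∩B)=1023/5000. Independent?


P(A)×P(B) = 1023/5000
P(A∩B) = 1023/5000
Equal ✓ → Independent

Yes, independent


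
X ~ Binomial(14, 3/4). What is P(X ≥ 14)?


P(X ≥ 14) = Σ P(X=i) for i=14..14
P(X=14) = 4782969/268435456
Sum = 4782969/268435456

P(X ≥ 14) = 4782969/268435456 ≈ 1.78%


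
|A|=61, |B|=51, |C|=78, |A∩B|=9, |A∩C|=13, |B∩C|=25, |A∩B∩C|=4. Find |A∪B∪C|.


|A∪B∪C| = 61+51+78-9-13-25+4 = 147

|A∪B∪C| = 147


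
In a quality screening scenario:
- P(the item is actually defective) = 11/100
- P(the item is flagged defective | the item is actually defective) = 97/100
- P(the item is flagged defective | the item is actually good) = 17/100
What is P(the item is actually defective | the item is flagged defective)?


Using Bayes' theorem:
P(A|B) = P(B|A)·P(A) / P(B)

P(the item is flagged defective) = 97/100 × 11/100 + 17/100 × 89/100
= 1067/10000 + 1513/10000 = 129/500

P(the item is actually defective|the item is flagged defective) = (1067/10000) / (129/500) = 1067/2580

P(the item is actually defective|the item is flagged defective) = 1067/2580 ≈ 41.36%


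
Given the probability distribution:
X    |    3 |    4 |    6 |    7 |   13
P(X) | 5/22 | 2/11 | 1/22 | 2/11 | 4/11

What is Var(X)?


E[X] = 169/22
E[X²] = 1693/22
Var(X) = E[X²] - (E[X])² = 1693/22 - 28561/484 = 8685/484

Var(X) = 8685/484 ≈ 17.9442


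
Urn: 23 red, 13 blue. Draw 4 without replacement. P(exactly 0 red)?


Hypergeometric: C(23,0)×C(13,4)/C(36,4)
= 1×715/58905 = 13/1071

P(X=0) = 13/1071 ≈ 1.21%


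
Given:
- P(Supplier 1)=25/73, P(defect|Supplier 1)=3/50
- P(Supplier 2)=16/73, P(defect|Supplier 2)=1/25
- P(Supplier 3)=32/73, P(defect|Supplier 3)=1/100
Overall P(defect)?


P(B) = Σ P(B|Aᵢ)×P(Aᵢ)
  3/50×25/73 = 3/146
  1/25×16/73 = 16/1825
  1/100×32/73 = 8/1825
Sum = 123/3650

P(defect) = 123/3650 ≈ 3.37%


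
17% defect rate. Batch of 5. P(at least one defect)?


P(all good) = (83/100)^5 = 3939040643/10000000000
P(≥1 defect) = 6060959357/10000000000

P = 6060959357/10000000000 ≈ 60.61%


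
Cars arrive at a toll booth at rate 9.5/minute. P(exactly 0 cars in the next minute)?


Poisson(λ=9.5): P(X=0) = e^(-λ)×λ^k/k!
= e^(-9.5) × 9.5^0 / 0!
≈ 7.485182989e-05 × 1 / 1 ≈ 0.000075

P(X=0) ≈ 0.000075 ≈ 0.01%


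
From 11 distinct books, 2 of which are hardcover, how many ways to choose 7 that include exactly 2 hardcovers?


Choose 2 of the 2 hardcovers and 5 of the other 9 books:
C(2,2)×C(9,5) = 1×126 = 126

126


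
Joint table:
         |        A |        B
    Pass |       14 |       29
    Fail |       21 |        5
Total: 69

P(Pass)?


P(Pass) = (14+29)/69 = 43/69

P(Pass) = 43/69 ≈ 62.32%


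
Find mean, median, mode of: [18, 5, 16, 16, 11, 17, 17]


Sorted: [5, 11, 16, 16, 17, 17, 18]
Mean = 100/7
Median = 16
Freq: {18: 1, 5: 1, 16: 2, 11: 1, 17: 2}
Mode: [16, 17]

Mean=100/7, Median=16, Mode=[16, 17]


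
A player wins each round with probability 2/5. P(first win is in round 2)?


Geometric: P(X=2) = (1-p)^(k-1)×p = (3/5)^1×2/5 = 6/25

P(X=2) = 6/25 ≈ 24.00%


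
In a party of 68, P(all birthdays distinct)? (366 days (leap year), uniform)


P(all different) = Π(366-i)/366 for i=0..67
= (366/366)×(365/366)×...×(299/366)
= 0.001299

P ≈ 0.0013 ≈ 0.13%


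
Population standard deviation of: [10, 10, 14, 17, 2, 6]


Mean = 59/6
  (10-59/6)²=1/36
  (10-59/6)²=1/36
  (14-59/6)²=625/36
  (17-59/6)²=1849/36
  (2-59/6)²=2209/36
  (6-59/6)²=529/36
Σ(x-μ)² = 869/6
σ² = (869/6)/6 = 869/36

σ = √(869/36) ≈ 4.9131


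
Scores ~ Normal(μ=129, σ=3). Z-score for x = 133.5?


z = (x - μ)/σ = (133.5 - 129)/3 = 1.5

z = 1.5


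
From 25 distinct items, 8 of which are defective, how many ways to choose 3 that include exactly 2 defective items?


Choose 2 of the 8 defective items and 1 of the other 17 items:
C(8,2)×C(17,1) = 28×17 = 476

476


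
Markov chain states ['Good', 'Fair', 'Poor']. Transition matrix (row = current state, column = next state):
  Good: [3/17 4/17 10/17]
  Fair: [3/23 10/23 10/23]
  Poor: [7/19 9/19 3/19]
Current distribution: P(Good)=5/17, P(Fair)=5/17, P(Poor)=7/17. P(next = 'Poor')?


P(next=Poor) = Σᵢ P(now=i)×P(i→Poor)
= 5/17×10/17 + 5/17×10/23 + 7/17×3/19
= 50/289 + 50/391 + 21/323 = 46211/126293

P = 46211/126293 ≈ 0.3659


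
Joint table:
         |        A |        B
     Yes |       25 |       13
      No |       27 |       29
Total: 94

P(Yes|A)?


P(Yes|A) = 25/(25+27) = 25/52

P = 25/52 ≈ 48.08%


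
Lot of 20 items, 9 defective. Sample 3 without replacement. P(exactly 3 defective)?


Hypergeometric: C(9,3)×C(11,0)/C(20,3)
= 84×1/1140 = 7/95

P(X=3) = 7/95 ≈ 7.37%


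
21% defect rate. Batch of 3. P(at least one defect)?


P(all good) = (79/100)^3 = 493039/1000000
P(≥1 defect) = 506961/1000000

P = 506961/1000000 ≈ 50.70%


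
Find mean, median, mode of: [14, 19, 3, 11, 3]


Sorted: [3, 3, 11, 14, 19]
Mean = 50/5 = 10
Median = 11
Freq: {14: 1, 19: 1, 3: 2, 11: 1}
Mode: [3]

Mean=10, Median=11, Mode=3


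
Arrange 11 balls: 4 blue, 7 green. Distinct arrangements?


11!/(4!×7!) = 330

330


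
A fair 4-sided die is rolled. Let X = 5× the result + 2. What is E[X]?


E[die] = (1+4)/2 = 5/2
E[X] = 5×5/2 + 2 = 29/2

E[X] = 29/2


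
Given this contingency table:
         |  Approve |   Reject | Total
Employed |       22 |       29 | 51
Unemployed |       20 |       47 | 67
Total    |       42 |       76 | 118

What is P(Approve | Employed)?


P(Approve | Employed) = 22/(22+29) = 22/51

P(Approve|Employed) = 22/51 ≈ 43.14%


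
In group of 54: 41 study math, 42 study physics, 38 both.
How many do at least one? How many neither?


|A∪B| = 41+42-38 = 45
Neither = 54-45 = 9

At least one: 45; Neither: 9


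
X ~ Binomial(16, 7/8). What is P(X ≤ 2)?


P(X ≤ 2) = Σ P(X=i) for i=0..2
P(X=0) = 1/281474976710656
P(X=1) = 7/17592186044416
P(X=2) = 735/35184372088832
Sum = 5993/281474976710656

P(X ≤ 2) = 5993/281474976710656 ≈ 0.00%


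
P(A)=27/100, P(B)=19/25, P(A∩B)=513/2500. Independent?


P(A)×P(B) = 513/2500
P(A∩B) = 513/2500
Equal ✓ → Independent

Yes, independent


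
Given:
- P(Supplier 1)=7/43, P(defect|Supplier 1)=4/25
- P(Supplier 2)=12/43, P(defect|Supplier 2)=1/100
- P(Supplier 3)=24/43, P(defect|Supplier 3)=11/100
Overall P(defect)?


P(B) = Σ P(B|Aᵢ)×P(Aᵢ)
  4/25×7/43 = 28/1075
  1/100×12/43 = 3/1075
  11/100×24/43 = 66/1075
Sum = 97/1075

P(defect) = 97/1075 ≈ 9.02%


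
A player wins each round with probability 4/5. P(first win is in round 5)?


Geometric: P(X=5) = (1-p)^(k-1)×p = (1/5)^4×4/5 = 4/3125

P(X=5) = 4/3125 ≈ 0.13%


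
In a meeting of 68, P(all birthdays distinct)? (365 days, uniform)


P(all different) = Π(365-i)/365 for i=0..67
= (365/365)×(364/365)×...×(298/365)
= 0.001274

P ≈ 0.0013 ≈ 0.13%


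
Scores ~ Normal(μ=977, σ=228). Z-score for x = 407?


z = (x - μ)/σ = (407 - 977)/228 = -2.5

z = -2.5


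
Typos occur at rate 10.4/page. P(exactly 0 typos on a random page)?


Poisson(λ=10.4): P(X=0) = e^(-λ)×λ^k/k!
= e^(-10.4) × 10.4^0 / 0!
≈ 3.043248301e-05 × 1 / 1 ≈ 0.000030

P(X=0) ≈ 0.000030 ≈ 0.00%


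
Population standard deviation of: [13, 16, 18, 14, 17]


Mean = 78/5
  (13-78/5)²=169/25
  (16-78/5)²=4/25
  (18-78/5)²=144/25
  (14-78/5)²=64/25
  (17-78/5)²=49/25
Σ(x-μ)² = 86/5
σ² = (86/5)/5 = 86/25

σ = √(86/25) ≈ 1.8547


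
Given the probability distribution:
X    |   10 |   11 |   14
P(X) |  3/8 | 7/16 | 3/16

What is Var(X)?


E[X] = 179/16
E[X²] = 2035/16
Var(X) = E[X²] - (E[X])² = 2035/16 - 32041/256 = 519/256

Var(X) = 519/256 ≈ 2.0273


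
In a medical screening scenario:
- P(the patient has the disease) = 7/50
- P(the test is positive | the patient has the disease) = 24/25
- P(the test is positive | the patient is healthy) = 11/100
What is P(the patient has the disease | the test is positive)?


Using Bayes' theorem:
P(A|B) = P(B|A)·P(A) / P(B)

P(the test is positive) = 24/25 × 7/50 + 11/100 × 43/50
= 84/625 + 473/5000 = 229/1000

P(the patient has the disease|the test is positive) = (84/625) / (229/1000) = 672/1145

P(the patient has the disease|the test is positive) = 672/1145 ≈ 58.69%


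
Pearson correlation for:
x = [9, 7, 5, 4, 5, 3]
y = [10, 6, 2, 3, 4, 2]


n=6, Σx=33, Σy=27, Σxy=180, Σx²=205, Σy²=169
r = (6×180 - 33×27)/√((6×205 - 33²)(6×169 - 27²))
= 189/√(141×285) = 189/√40185 ≈ 189/200.4620 ≈ 0.9428

r ≈ 0.9428


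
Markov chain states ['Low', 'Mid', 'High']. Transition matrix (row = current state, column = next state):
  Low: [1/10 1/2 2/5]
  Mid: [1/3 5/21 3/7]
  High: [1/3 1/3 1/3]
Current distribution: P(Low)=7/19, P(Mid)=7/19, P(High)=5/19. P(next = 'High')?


P(next=High) = Σᵢ P(now=i)×P(i→High)
= 7/19×2/5 + 7/19×3/7 + 5/19×1/3
= 14/95 + 3/19 + 5/57 = 112/285

P = 112/285 ≈ 0.3930


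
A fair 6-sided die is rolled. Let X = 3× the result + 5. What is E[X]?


E[die] = (1+6)/2 = 7/2
E[X] = 3×7/2 + 5 = 31/2

E[X] = 31/2


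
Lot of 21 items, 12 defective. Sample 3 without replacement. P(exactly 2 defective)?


Hypergeometric: C(12,2)×C(9,1)/C(21,3)
= 66×9/1330 = 297/665

P(X=2) = 297/665 ≈ 44.66%


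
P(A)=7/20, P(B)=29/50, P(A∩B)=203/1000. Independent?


P(A)×P(B) = 203/1000
P(A∩B) = 203/1000
Equal ✓ → Independent

Yes, independent


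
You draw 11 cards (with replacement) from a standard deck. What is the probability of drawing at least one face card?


P(not a face card) = 40/52 = 10/13
P(none in 11 draws) = (10/13)^11 = 100000000000/1792160394037
P(≥1 face card) = 1 - 100000000000/1792160394037 = 1692160394037/1792160394037

P = 1692160394037/1792160394037 ≈ 94.42%


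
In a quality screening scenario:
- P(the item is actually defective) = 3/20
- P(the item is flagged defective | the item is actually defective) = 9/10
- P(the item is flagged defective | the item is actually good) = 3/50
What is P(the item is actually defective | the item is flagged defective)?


Using Bayes' theorem:
P(A|B) = P(B|A)·P(A) / P(B)

P(the item is flagged defective) = 9/10 × 3/20 + 3/50 × 17/20
= 27/200 + 51/1000 = 93/500

P(the item is actually defective|the item is flagged defective) = (27/200) / (93/500) = 45/62

P(the item is actually defective|the item is flagged defective) = 45/62 ≈ 72.58%


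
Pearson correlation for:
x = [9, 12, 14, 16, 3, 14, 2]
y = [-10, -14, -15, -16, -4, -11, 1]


n=7, Σx=70, Σy=-69, Σxy=-888, Σx²=886, Σy²=915
r = (7×(-888) - 70×(-69))/√((7×886 - 70²)(7×915 - (-69)²))
= -1386/√(1302×1644) = -1386/√2140488 ≈ -1386/1463.0407 ≈ -0.9473

r ≈ -0.9473


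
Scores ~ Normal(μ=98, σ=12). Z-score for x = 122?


z = (x - μ)/σ = (122 - 98)/12 = 2.0

z = 2.0


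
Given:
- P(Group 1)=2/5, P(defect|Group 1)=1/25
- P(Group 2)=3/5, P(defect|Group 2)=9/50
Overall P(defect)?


P(B) = Σ P(B|Aᵢ)×P(Aᵢ)
  1/25×2/5 = 2/125
  9/50×3/5 = 27/250
Sum = 31/250

P(defect) = 31/250 ≈ 12.40%


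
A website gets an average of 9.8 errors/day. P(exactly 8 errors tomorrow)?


Poisson(λ=9.8): P(X=8) = e^(-λ)×λ^k/k!
= e^(-9.8) × 9.8^8 / 8!
≈ 5.545159943e-05 × 85076302.2582 / 40320 ≈ 0.117004

P(X=8) ≈ 0.117004 ≈ 11.70%


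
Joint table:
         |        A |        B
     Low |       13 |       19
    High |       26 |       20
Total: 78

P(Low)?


P(Low) = (13+19)/78 = 32/78 = 16/39

P(Low) = 16/39 ≈ 41.03%


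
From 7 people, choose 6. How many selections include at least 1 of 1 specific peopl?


Complement: C(7,6) - C(6,6) = 7 - 1 = 6

6


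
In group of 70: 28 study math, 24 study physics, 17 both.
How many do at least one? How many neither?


|A∪B| = 28+24-17 = 35
Neither = 70-35 = 35

At least one: 35; Neither: 35


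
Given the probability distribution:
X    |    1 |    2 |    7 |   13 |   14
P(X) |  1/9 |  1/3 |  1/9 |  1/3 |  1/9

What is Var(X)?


E[X] = 67/9
E[X²] = 85
Var(X) = E[X²] - (E[X])² = 85 - 4489/81 = 2396/81

Var(X) = 2396/81 ≈ 29.5802


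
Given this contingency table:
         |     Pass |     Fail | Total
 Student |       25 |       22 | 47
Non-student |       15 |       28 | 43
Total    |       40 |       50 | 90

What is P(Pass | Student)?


P(Pass | Student) = 25/(25+22) = 25/47

P(Pass|Student) = 25/47 ≈ 53.19%


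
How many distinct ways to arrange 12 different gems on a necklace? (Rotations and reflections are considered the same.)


Free circular arrangements: rotations and reflections both identified.
(n-1)!/2 = 11!/2 = 39916800/2 = 19958400

19958400


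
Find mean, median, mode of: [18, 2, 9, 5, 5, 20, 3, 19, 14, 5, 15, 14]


Sorted: [2, 3, 5, 5, 5, 9, 14, 14, 15, 18, 19, 20]
Mean = 129/12 = 43/4
Median = 23/2
Freq: {18: 1, 2: 1, 9: 1, 5: 3, 20: 1, 3: 1, 19: 1, 14: 2, 15: 1}
Mode: [5]

Mean=43/4, Median=23/2, Mode=5


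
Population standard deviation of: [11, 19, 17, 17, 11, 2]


Mean = 77/6
  (11-77/6)²=121/36
  (19-77/6)²=1369/36
  (17-77/6)²=625/36
  (17-77/6)²=625/36
  (11-77/6)²=121/36
  (2-77/6)²=4225/36
Σ(x-μ)² = 1181/6
σ² = (1181/6)/6 = 1181/36

σ = √(1181/36) ≈ 5.7276


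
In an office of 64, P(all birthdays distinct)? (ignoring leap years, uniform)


P(all different) = Π(365-i)/365 for i=0..63
= (365/365)×(364/365)×...×(302/365)
= 0.002810

P ≈ 0.0028 ≈ 0.28%


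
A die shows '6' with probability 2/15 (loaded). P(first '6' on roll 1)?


Geometric: P(X=1) = (1-p)^(k-1)×p = (13/15)^0×2/15 = 2/15

P(X=1) = 2/15 ≈ 13.33%


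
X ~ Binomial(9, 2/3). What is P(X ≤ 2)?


P(X ≤ 2) = Σ P(X=i) for i=0..2
P(X=0) = 1/19683
P(X=1) = 2/2187
P(X=2) = 16/2187
Sum = 163/19683

P(X ≤ 2) = 163/19683 ≈ 0.83%


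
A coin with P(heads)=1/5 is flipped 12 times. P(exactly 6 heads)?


Binomial: P(X=6) = C(12,6)×p^6×(1-p)^6
= 924 × 1/15625 × 4096/15625 = 3784704/244140625

P(X=6) = 3784704/244140625 ≈ 1.55%


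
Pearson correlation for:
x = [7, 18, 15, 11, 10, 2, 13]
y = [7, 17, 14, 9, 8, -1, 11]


n=7, Σx=76, Σy=65, Σxy=885, Σx²=992, Σy²=801
r = (7×885 - 76×65)/√((7×992 - 76²)(7×801 - 65²))
= 1255/√(1168×1382) = 1255/√1614176 ≈ 1255/1270.5023 ≈ 0.9878

r ≈ 0.9878


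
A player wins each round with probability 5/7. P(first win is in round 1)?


Geometric: P(X=1) = (1-p)^(k-1)×p = (2/7)^0×5/7 = 5/7

P(X=1) = 5/7 ≈ 71.43%


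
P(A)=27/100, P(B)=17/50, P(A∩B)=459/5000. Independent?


P(A)×P(B) = 459/5000
P(A∩B) = 459/5000
Equal ✓ → Independent

Yes, independent


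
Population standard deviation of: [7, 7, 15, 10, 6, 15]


Mean = 60/6 = 10
  (7-10)²=9
  (7-10)²=9
  (15-10)²=25
  (10-10)²=0
  (6-10)²=16
  (15-10)²=25
Σ(x-μ)² = 84
σ² = 84/6 = 14

σ = √(14) ≈ 3.7417


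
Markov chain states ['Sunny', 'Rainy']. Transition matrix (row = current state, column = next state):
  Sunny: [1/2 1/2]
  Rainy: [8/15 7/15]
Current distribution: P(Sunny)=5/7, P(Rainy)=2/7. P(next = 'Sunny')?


P(next=Sunny) = Σᵢ P(now=i)×P(i→Sunny)
= 5/7×1/2 + 2/7×8/15
= 5/14 + 16/105 = 107/210

P = 107/210 ≈ 0.5095


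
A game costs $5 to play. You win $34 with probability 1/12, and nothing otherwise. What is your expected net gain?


E[gain] = (34-5)×1/12 + (-5)×11/12
= 29/12 - 55/12 = -13/6

Expected net gain = $-13/6 ≈ $-2.17


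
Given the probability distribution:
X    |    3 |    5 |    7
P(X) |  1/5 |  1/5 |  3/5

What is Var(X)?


E[X] = 29/5
E[X²] = 181/5
Var(X) = E[X²] - (E[X])² = 181/5 - 841/25 = 64/25

Var(X) = 64/25 ≈ 2.5600


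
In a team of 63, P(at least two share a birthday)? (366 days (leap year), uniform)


P(all different) = Π(366-i)/366 for i=0..62
= 0.003452
P(match) = 1 - 0.003452 = 0.996548

P ≈ 0.9965 ≈ 99.65%


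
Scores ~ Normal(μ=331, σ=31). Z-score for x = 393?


z = (x - μ)/σ = (393 - 331)/31 = 2.0

z = 2.0


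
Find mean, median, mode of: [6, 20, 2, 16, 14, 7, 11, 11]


Sorted: [2, 6, 7, 11, 11, 14, 16, 20]
Mean = 87/8
Median = 11
Freq: {6: 1, 20: 1, 2: 1, 16: 1, 14: 1, 7: 1, 11: 2}
Mode: [11]

Mean=87/8, Median=11, Mode=11
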